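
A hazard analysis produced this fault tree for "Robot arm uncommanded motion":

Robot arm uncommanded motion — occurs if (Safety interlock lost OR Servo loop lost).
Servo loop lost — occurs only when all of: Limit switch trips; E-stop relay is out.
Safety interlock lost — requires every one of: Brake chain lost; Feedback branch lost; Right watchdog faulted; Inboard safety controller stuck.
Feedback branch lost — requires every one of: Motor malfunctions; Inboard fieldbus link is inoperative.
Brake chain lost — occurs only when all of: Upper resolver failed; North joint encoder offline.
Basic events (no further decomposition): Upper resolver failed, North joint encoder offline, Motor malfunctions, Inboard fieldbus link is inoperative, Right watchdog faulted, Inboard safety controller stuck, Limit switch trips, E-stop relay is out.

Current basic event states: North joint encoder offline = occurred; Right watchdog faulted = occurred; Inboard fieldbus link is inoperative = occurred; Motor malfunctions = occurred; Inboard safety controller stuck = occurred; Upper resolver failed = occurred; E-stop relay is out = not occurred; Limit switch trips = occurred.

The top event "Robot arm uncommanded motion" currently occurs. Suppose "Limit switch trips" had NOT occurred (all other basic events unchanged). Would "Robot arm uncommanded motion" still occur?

Yes

Counterfactual: set "Limit switch trips" to not occurred.
Brake chain lost [AND]: Upper resolver failed=occurs, North joint encoder offline=occurs → all inputs occur → occurs.
Feedback branch lost [AND]: Motor malfunctions=occurs, Inboard fieldbus link is inoperative=occurs → all inputs occur → occurs.
Safety interlock lost [AND]: Brake chain lost=occurs, Feedback branch lost=occurs, Right watchdog faulted=occurs, Inboard safety controller stuck=occurs → all inputs occur → occurs.
Servo loop lost [AND]: Limit switch trips=not, E-stop relay is out=not → not all inputs occur → does not occur.
Robot arm uncommanded motion [OR]: Safety interlock lost=occurs, Servo loop lost=not → at least one input occurs → occurs.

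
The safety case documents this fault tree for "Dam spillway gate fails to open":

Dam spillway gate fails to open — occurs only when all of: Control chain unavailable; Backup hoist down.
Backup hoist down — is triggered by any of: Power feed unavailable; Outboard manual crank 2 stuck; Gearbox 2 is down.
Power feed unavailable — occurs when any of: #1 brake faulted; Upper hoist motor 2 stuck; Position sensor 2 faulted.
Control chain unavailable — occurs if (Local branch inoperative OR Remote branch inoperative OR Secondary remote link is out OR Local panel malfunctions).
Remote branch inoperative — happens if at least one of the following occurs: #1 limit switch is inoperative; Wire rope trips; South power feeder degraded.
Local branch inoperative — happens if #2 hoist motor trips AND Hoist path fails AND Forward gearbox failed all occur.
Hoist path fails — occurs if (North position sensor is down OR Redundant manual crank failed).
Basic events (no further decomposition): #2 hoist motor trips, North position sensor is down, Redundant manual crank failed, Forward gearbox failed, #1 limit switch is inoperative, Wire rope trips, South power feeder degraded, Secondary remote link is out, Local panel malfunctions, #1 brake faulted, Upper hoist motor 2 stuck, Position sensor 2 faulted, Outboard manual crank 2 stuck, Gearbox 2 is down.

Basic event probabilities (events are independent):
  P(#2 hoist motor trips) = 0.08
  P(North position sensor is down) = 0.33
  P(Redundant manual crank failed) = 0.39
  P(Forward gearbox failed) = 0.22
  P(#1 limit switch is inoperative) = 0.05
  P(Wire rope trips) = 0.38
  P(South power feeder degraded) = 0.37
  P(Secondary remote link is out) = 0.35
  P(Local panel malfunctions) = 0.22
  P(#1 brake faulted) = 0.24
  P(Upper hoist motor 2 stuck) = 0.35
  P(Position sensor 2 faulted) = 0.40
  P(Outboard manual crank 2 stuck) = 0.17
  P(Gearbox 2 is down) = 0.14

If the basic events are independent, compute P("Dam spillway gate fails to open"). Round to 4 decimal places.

P(Hoist path fails) [OR] = 1 − (1−0.33) × (1−0.39) = 0.591300
P(Local branch inoperative) [AND] = 0.08 × 0.591300 × 0.22 = 0.010407
P(Remote branch inoperative) [OR] = 1 − (1−0.05) × (1−0.38) × (1−0.37) = 0.628930
P(Control chain unavailable) [OR] = 1 − (1−0.010407) × (1−0.628930) × (1−0.35) × (1−0.22) = 0.813825
P(Power feed unavailable) [OR] = 1 − (1−0.24) × (1−0.35) × (1−0.40) = 0.703600
P(Backup hoist down) [OR] = 1 − (1−0.703600) × (1−0.17) × (1−0.14) = 0.788430
P(Dam spillway gate fails to open) [AND] = 0.813825 × 0.788430 = 0.641644
Rounded to 4 decimal places: P(Dam spillway gate fails to open) ≈ 0.6416.

0.6416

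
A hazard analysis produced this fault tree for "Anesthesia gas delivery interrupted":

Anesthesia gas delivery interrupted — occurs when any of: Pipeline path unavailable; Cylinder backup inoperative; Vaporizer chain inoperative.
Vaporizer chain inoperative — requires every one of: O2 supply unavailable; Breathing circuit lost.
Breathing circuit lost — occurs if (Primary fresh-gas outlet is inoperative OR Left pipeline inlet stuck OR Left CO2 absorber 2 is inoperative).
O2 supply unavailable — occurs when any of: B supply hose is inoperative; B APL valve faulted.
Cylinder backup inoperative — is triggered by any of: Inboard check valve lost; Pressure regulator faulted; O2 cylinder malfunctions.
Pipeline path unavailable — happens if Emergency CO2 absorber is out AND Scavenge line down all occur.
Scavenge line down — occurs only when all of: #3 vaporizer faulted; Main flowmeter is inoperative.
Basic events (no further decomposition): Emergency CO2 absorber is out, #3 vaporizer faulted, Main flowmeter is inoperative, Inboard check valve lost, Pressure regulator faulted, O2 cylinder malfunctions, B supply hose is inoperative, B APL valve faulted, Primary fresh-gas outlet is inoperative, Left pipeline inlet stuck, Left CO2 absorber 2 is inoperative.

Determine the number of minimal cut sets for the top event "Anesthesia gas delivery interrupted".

10

Scavenge line down [AND]: one cut set from each child combined → 1 × 1 = 1 cut set(s).
Pipeline path unavailable [AND]: one cut set from each child combined → 1 × 1 = 1 cut set(s).
Cylinder backup inoperative [OR]: union of children's cut sets → 3 cut set(s).
O2 supply unavailable [OR]: union of children's cut sets → 2 cut set(s).
Breathing circuit lost [OR]: union of children's cut sets → 3 cut set(s).
Vaporizer chain inoperative [AND]: one cut set from each child combined → 2 × 3 = 6 cut set(s).
Anesthesia gas delivery interrupted [OR]: union of children's cut sets → 10 cut set(s).
Minimal cut sets: {#3 vaporizer faulted, Emergency CO2 absorber is out, Main flowmeter is inoperative}; {Inboard check valve lost}; {Pressure regulator faulted}; {O2 cylinder malfunctions}; {B supply hose is inoperative, Primary fresh-gas outlet is inoperative}; {B supply hose is inoperative, Left pipeline inlet stuck}; {B supply hose is inoperative, Left CO2 absorber 2 is inoperative}; {B APL valve faulted, Primary fresh-gas outlet is inoperative}; {B APL valve faulted, Left pipeline inlet stuck}; {B APL valve faulted, Left CO2 absorber 2 is inoperative}.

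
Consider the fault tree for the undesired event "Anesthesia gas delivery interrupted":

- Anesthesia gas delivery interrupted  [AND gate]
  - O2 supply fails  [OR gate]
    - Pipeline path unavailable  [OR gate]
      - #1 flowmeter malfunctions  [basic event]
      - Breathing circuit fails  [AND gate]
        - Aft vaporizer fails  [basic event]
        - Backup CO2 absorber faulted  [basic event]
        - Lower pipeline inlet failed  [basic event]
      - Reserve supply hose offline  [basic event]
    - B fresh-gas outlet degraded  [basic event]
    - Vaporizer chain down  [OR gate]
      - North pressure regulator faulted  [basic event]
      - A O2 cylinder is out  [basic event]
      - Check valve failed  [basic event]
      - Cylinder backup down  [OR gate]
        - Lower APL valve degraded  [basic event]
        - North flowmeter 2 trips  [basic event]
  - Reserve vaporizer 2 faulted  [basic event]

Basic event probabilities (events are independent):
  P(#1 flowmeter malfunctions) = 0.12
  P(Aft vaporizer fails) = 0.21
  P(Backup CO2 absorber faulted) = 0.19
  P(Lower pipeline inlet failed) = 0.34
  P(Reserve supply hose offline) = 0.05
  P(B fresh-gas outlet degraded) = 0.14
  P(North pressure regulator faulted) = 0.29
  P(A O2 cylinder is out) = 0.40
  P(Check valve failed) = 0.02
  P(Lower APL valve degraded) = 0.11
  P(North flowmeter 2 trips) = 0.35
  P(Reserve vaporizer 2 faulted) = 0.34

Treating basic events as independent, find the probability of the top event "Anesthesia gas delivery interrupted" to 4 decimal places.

0.2818

P(Breathing circuit fails) [AND] = 0.21 × 0.19 × 0.34 = 0.013566
P(Pipeline path unavailable) [OR] = 1 − (1−0.12) × (1−0.013566) × (1−0.05) = 0.175341
P(Cylinder backup down) [OR] = 1 − (1−0.11) × (1−0.35) = 0.421500
P(Vaporizer chain down) [OR] = 1 − (1−0.29) × (1−0.40) × (1−0.02) × (1−0.421500) = 0.758488
P(O2 supply fails) [OR] = 1 − (1−0.175341) × (1−0.14) × (1−0.758488) = 0.828718
P(Anesthesia gas delivery interrupted) [AND] = 0.828718 × 0.34 = 0.281764
Rounded to 4 decimal places: P(Anesthesia gas delivery interrupted) ≈ 0.2818.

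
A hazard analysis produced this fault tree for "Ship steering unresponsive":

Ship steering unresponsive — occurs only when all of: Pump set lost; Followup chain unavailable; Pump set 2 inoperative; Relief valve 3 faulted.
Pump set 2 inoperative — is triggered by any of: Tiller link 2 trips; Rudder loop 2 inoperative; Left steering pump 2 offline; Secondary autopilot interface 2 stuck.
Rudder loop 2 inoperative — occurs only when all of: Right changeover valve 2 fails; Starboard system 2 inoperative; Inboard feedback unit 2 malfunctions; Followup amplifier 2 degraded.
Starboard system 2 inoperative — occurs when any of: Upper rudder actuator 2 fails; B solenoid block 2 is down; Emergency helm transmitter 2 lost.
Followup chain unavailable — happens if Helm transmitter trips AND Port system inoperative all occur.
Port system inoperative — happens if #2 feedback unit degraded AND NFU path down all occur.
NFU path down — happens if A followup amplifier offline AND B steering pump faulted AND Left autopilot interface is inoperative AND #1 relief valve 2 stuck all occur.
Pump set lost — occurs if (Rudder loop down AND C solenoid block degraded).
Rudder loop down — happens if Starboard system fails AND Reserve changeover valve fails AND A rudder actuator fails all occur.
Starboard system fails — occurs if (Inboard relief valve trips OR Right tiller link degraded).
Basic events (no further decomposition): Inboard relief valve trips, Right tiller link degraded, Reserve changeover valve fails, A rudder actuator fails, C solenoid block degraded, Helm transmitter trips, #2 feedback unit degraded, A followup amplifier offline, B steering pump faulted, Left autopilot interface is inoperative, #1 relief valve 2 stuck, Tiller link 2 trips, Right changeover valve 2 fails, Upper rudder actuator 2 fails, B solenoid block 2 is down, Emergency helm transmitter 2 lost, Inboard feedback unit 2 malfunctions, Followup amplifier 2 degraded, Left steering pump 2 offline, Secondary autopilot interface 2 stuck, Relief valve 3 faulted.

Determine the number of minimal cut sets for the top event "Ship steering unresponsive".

Starboard system fails [OR]: union of children's cut sets → 2 cut set(s).
Rudder loop down [AND]: one cut set from each child combined → 2 × 1 × 1 = 2 cut set(s).
Pump set lost [AND]: one cut set from each child combined → 2 × 1 = 2 cut set(s).
NFU path down [AND]: one cut set from each child combined → 1 × 1 × 1 × 1 = 1 cut set(s).
Port system inoperative [AND]: one cut set from each child combined → 1 × 1 = 1 cut set(s).
Followup chain unavailable [AND]: one cut set from each child combined → 1 × 1 = 1 cut set(s).
Starboard system 2 inoperative [OR]: union of children's cut sets → 3 cut set(s).
Rudder loop 2 inoperative [AND]: one cut set from each child combined → 1 × 3 × 1 × 1 = 3 cut set(s).
Pump set 2 inoperative [OR]: union of children's cut sets → 6 cut set(s).
Ship steering unresponsive [AND]: one cut set from each child combined → 2 × 1 × 6 × 1 = 12 cut set(s).

12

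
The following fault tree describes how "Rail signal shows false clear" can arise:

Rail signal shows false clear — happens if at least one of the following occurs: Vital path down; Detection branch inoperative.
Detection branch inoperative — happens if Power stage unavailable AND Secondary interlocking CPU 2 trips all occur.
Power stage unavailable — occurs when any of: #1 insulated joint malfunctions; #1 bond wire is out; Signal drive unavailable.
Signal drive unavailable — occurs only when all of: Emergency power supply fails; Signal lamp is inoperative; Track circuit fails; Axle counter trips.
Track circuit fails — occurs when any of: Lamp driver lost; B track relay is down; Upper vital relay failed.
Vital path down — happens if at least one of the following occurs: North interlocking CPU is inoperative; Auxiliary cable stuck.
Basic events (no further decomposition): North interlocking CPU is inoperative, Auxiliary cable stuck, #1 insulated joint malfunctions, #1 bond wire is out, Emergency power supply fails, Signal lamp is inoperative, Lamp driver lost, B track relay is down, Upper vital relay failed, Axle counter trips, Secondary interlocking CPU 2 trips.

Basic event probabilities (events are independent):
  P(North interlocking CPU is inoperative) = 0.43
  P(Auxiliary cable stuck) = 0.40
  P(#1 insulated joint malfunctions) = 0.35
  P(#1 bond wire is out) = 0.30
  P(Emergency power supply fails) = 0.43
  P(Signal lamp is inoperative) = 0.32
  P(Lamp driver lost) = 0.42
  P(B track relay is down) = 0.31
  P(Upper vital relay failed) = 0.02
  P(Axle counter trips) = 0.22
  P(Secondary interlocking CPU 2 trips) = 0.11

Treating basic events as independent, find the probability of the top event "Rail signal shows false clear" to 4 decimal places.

P(Vital path down) [OR] = 1 − (1−0.43) × (1−0.40) = 0.658000
P(Track circuit fails) [OR] = 1 − (1−0.42) × (1−0.31) × (1−0.02) = 0.607804
P(Signal drive unavailable) [AND] = 0.43 × 0.32 × 0.607804 × 0.22 = 0.018399
P(Power stage unavailable) [OR] = 1 − (1−0.35) × (1−0.30) × (1−0.018399) = 0.553372
P(Detection branch inoperative) [AND] = 0.553372 × 0.11 = 0.060871
P(Rail signal shows false clear) [OR] = 1 − (1−0.658000) × (1−0.060871) = 0.678818
Rounded to 4 decimal places: P(Rail signal shows false clear) ≈ 0.6788.

0.6788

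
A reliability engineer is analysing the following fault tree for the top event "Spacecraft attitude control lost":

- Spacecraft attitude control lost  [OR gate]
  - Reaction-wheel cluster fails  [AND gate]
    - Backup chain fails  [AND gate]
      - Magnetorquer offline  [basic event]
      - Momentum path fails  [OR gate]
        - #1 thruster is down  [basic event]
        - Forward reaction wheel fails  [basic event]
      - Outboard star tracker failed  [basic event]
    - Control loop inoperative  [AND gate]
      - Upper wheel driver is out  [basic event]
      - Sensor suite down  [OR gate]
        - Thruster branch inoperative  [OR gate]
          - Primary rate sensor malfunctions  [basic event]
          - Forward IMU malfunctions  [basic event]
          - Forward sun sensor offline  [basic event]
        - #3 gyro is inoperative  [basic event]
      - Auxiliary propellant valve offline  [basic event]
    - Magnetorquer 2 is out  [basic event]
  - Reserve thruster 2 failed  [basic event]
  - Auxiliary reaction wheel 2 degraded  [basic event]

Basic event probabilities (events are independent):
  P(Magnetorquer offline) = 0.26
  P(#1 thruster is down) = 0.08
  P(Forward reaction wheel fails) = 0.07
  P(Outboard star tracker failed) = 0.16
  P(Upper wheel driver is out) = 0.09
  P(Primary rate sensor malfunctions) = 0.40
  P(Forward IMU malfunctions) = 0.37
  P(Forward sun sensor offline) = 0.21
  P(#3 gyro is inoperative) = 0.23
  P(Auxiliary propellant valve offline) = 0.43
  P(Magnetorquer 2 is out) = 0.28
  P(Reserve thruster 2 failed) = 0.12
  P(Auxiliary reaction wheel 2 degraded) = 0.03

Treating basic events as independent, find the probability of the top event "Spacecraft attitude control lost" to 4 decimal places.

0.1464

P(Momentum path fails) [OR] = 1 − (1−0.08) × (1−0.07) = 0.144400
P(Backup chain fails) [AND] = 0.26 × 0.144400 × 0.16 = 0.006007
P(Thruster branch inoperative) [OR] = 1 − (1−0.40) × (1−0.37) × (1−0.21) = 0.701380
P(Sensor suite down) [OR] = 1 − (1−0.701380) × (1−0.23) = 0.770063
P(Control loop inoperative) [AND] = 0.09 × 0.770063 × 0.43 = 0.029801
P(Reaction-wheel cluster fails) [AND] = 0.006007 × 0.029801 × 0.28 = 0.000050
P(Spacecraft attitude control lost) [OR] = 1 − (1−0.000050) × (1−0.12) × (1−0.03) = 0.146443
Rounded to 4 decimal places: P(Spacecraft attitude control lost) ≈ 0.1464.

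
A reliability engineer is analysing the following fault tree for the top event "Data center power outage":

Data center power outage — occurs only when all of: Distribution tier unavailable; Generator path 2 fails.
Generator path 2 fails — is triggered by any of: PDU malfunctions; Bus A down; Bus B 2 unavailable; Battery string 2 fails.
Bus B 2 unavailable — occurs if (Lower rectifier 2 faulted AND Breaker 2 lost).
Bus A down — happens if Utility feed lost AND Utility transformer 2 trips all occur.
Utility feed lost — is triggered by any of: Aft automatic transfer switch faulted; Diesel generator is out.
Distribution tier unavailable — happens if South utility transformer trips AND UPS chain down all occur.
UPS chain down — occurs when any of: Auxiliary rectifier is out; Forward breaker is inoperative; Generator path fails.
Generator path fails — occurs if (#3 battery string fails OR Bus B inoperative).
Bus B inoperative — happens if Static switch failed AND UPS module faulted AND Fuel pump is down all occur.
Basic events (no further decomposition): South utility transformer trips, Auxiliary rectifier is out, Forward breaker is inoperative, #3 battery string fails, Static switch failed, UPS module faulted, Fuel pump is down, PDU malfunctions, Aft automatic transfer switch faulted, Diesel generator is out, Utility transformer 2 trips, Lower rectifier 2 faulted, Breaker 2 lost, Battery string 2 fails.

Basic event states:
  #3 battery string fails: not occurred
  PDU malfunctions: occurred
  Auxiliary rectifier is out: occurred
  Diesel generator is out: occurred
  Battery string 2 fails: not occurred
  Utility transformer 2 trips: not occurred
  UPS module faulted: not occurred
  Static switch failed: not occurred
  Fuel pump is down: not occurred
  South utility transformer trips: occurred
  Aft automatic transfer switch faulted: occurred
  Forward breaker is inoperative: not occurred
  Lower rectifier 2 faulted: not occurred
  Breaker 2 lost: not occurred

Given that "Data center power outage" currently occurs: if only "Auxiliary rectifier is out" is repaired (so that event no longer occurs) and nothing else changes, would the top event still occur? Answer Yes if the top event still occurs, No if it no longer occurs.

No

Counterfactual: set "Auxiliary rectifier is out" to not occurred.
Bus B inoperative [AND]: Static switch failed=not, UPS module faulted=not, Fuel pump is down=not → not all inputs occur → does not occur.
Generator path fails [OR]: #3 battery string fails=not, Bus B inoperative=not → no input occurs → does not occur.
UPS chain down [OR]: Auxiliary rectifier is out=not, Forward breaker is inoperative=not, Generator path fails=not → no input occurs → does not occur.
Distribution tier unavailable [AND]: South utility transformer trips=occurs, UPS chain down=not → not all inputs occur → does not occur.
Utility feed lost [OR]: Aft automatic transfer switch faulted=occurs, Diesel generator is out=occurs → at least one input occurs → occurs.
Bus A down [AND]: Utility feed lost=occurs, Utility transformer 2 trips=not → not all inputs occur → does not occur.
Bus B 2 unavailable [AND]: Lower rectifier 2 faulted=not, Breaker 2 lost=not → not all inputs occur → does not occur.
Generator path 2 fails [OR]: PDU malfunctions=occurs, Bus A down=not, Bus B 2 unavailable=not, Battery string 2 fails=not → at least one input occurs → occurs.
Data center power outage [AND]: Distribution tier unavailable=not, Generator path 2 fails=occurs → not all inputs occur → does not occur.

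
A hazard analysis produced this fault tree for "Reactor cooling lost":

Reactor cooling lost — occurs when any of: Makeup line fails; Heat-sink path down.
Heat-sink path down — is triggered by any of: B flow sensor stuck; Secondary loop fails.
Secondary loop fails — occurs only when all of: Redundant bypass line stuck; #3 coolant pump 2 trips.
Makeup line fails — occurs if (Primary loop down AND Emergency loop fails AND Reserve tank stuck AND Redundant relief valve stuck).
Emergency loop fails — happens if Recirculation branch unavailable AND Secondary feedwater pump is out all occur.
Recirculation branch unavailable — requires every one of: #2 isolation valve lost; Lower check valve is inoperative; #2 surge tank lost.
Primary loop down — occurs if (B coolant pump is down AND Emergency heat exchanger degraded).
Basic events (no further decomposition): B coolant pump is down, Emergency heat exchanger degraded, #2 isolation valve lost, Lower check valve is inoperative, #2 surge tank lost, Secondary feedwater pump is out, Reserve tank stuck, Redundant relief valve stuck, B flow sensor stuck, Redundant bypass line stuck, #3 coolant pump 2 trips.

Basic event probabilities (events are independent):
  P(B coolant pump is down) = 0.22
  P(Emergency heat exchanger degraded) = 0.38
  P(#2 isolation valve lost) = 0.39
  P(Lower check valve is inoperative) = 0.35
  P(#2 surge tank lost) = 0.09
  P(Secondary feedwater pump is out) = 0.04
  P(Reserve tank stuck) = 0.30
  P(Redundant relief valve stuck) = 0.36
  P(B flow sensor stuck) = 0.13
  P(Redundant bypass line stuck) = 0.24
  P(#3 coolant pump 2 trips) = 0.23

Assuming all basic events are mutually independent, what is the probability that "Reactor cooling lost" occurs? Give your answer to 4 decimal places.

0.1780

P(Primary loop down) [AND] = 0.22 × 0.38 = 0.083600
P(Recirculation branch unavailable) [AND] = 0.39 × 0.35 × 0.09 = 0.012285
P(Emergency loop fails) [AND] = 0.012285 × 0.04 = 0.000491
P(Makeup line fails) [AND] = 0.083600 × 0.000491 × 0.30 × 0.36 = 0.000004
P(Secondary loop fails) [AND] = 0.24 × 0.23 = 0.055200
P(Heat-sink path down) [OR] = 1 − (1−0.13) × (1−0.055200) = 0.178024
P(Reactor cooling lost) [OR] = 1 − (1−0.000004) × (1−0.178024) = 0.178027
Rounded to 4 decimal places: P(Reactor cooling lost) ≈ 0.1780.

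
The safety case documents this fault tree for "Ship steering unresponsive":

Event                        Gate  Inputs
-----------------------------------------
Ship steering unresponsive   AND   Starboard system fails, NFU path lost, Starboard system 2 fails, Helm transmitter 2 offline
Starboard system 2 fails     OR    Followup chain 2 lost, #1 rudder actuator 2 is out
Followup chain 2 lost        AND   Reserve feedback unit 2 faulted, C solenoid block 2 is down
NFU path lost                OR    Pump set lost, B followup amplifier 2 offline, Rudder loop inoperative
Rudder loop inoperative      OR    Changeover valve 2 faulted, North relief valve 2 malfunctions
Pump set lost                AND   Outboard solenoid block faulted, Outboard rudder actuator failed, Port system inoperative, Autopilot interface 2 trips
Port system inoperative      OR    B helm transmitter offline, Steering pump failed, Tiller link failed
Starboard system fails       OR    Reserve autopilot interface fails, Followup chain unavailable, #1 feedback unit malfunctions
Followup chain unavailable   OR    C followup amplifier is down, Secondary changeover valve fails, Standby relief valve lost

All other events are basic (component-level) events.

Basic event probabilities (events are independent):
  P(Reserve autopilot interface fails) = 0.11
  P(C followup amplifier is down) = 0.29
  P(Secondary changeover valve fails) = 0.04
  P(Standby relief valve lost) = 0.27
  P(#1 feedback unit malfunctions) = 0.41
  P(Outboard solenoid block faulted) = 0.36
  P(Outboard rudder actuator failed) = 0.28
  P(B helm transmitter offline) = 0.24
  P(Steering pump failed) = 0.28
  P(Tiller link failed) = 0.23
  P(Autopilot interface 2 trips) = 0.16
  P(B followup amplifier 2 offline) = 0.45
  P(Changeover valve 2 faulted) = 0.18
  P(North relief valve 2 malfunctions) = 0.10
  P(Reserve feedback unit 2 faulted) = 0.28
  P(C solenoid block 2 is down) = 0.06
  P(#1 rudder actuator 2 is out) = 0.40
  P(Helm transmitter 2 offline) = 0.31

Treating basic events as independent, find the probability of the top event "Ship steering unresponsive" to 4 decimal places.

P(Followup chain unavailable) [OR] = 1 − (1−0.29) × (1−0.04) × (1−0.27) = 0.502432
P(Starboard system fails) [OR] = 1 − (1−0.11) × (1−0.502432) × (1−0.41) = 0.738727
P(Port system inoperative) [OR] = 1 − (1−0.24) × (1−0.28) × (1−0.23) = 0.578656
P(Pump set lost) [AND] = 0.36 × 0.28 × 0.578656 × 0.16 = 0.009333
P(Rudder loop inoperative) [OR] = 1 − (1−0.18) × (1−0.10) = 0.262000
P(NFU path lost) [OR] = 1 − (1−0.009333) × (1−0.45) × (1−0.262000) = 0.597888
P(Followup chain 2 lost) [AND] = 0.28 × 0.06 = 0.016800
P(Starboard system 2 fails) [OR] = 1 − (1−0.016800) × (1−0.40) = 0.410080
P(Ship steering unresponsive) [AND] = 0.738727 × 0.597888 × 0.410080 × 0.31 = 0.056148
Rounded to 4 decimal places: P(Ship steering unresponsive) ≈ 0.0561.

0.0561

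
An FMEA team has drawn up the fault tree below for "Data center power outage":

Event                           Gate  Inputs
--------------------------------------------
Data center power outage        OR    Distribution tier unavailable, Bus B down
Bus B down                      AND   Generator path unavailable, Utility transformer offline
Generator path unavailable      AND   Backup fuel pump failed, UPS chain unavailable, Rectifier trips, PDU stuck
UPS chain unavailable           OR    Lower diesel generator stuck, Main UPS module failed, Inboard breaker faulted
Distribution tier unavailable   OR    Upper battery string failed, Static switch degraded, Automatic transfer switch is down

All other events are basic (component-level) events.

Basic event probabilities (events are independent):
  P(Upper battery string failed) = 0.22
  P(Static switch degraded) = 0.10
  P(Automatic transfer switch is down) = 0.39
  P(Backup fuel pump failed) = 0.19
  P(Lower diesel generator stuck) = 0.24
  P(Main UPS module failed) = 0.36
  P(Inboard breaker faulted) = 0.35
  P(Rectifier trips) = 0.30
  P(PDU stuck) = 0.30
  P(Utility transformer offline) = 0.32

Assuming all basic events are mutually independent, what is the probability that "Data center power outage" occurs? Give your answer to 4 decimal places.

P(Distribution tier unavailable) [OR] = 1 − (1−0.22) × (1−0.10) × (1−0.39) = 0.571780
P(UPS chain unavailable) [OR] = 1 − (1−0.24) × (1−0.36) × (1−0.35) = 0.683840
P(Generator path unavailable) [AND] = 0.19 × 0.683840 × 0.30 × 0.30 = 0.011694
P(Bus B down) [AND] = 0.011694 × 0.32 = 0.003742
P(Data center power outage) [OR] = 1 − (1−0.571780) × (1−0.003742) = 0.573382
Rounded to 4 decimal places: P(Data center power outage) ≈ 0.5734.

0.5734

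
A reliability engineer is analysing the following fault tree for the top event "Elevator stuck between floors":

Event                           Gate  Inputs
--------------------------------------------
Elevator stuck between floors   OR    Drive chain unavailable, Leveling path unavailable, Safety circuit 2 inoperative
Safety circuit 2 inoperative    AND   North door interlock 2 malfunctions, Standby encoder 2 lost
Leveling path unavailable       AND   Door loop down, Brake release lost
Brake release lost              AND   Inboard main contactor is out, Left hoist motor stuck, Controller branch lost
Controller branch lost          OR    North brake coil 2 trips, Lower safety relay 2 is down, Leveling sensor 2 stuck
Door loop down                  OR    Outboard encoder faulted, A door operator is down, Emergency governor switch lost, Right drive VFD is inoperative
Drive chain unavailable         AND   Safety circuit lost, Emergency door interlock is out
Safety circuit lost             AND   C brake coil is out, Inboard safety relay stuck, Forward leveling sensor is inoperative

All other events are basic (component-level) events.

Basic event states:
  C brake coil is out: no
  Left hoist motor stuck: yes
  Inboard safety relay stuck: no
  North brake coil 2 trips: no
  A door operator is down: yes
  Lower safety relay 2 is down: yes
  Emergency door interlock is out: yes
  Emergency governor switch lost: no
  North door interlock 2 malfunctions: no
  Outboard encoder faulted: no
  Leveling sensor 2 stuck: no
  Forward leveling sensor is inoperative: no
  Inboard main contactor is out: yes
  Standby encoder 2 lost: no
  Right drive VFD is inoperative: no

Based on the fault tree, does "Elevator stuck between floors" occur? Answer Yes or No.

Yes

Safety circuit lost [AND]: C brake coil is out=not, Inboard safety relay stuck=not, Forward leveling sensor is inoperative=not → not all inputs occur → does not occur.
Drive chain unavailable [AND]: Safety circuit lost=not, Emergency door interlock is out=occurs → not all inputs occur → does not occur.
Door loop down [OR]: Outboard encoder faulted=not, A door operator is down=occurs, Emergency governor switch lost=not, Right drive VFD is inoperative=not → at least one input occurs → occurs.
Controller branch lost [OR]: North brake coil 2 trips=not, Lower safety relay 2 is down=occurs, Leveling sensor 2 stuck=not → at least one input occurs → occurs.
Brake release lost [AND]: Inboard main contactor is out=occurs, Left hoist motor stuck=occurs, Controller branch lost=occurs → all inputs occur → occurs.
Leveling path unavailable [AND]: Door loop down=occurs, Brake release lost=occurs → all inputs occur → occurs.
Safety circuit 2 inoperative [AND]: North door interlock 2 malfunctions=not, Standby encoder 2 lost=not → not all inputs occur → does not occur.
Elevator stuck between floors [OR]: Drive chain unavailable=not, Leveling path unavailable=occurs, Safety circuit 2 inoperative=not → at least one input occurs → occurs.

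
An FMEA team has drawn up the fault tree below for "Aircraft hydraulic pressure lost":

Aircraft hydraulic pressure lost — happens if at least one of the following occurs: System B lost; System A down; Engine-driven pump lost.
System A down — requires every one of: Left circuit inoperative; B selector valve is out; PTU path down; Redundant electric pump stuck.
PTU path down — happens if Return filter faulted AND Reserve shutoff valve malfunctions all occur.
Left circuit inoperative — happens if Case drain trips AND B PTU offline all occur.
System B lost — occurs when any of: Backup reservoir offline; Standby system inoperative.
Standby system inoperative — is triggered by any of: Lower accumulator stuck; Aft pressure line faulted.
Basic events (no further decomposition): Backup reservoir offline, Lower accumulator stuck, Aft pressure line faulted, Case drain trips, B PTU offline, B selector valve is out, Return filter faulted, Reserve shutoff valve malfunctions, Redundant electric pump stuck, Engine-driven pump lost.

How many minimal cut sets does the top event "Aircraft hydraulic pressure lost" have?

Standby system inoperative [OR]: union of children's cut sets → 2 cut set(s).
System B lost [OR]: union of children's cut sets → 3 cut set(s).
Left circuit inoperative [AND]: one cut set from each child combined → 1 × 1 = 1 cut set(s).
PTU path down [AND]: one cut set from each child combined → 1 × 1 = 1 cut set(s).
System A down [AND]: one cut set from each child combined → 1 × 1 × 1 × 1 = 1 cut set(s).
Aircraft hydraulic pressure lost [OR]: union of children's cut sets → 5 cut set(s).
Minimal cut sets: {Backup reservoir offline}; {Lower accumulator stuck}; {Aft pressure line faulted}; {B PTU offline, B selector valve is out, Case drain trips, Redundant electric pump stuck, Reserve shutoff valve malfunctions, Return filter faulted}; {Engine-driven pump lost}.

5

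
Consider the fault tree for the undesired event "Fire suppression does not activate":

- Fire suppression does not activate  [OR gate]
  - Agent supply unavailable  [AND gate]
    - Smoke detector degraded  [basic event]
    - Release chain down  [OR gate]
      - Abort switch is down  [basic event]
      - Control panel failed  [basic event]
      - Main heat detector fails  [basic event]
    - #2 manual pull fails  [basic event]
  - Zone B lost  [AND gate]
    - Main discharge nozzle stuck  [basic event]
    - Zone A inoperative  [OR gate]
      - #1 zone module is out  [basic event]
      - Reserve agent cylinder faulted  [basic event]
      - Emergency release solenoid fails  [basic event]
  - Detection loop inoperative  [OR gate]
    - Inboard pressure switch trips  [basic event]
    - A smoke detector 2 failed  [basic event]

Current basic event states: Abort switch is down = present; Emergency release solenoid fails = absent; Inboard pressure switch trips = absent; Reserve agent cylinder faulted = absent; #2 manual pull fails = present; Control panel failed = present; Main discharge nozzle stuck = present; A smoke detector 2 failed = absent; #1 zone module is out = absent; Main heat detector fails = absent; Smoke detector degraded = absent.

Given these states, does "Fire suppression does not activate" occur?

Release chain down [OR]: Abort switch is down=occurs, Control panel failed=occurs, Main heat detector fails=not → at least one input occurs → occurs.
Agent supply unavailable [AND]: Smoke detector degraded=not, Release chain down=occurs, #2 manual pull fails=occurs → not all inputs occur → does not occur.
Zone A inoperative [OR]: #1 zone module is out=not, Reserve agent cylinder faulted=not, Emergency release solenoid fails=not → no input occurs → does not occur.
Zone B lost [AND]: Main discharge nozzle stuck=occurs, Zone A inoperative=not → not all inputs occur → does not occur.
Detection loop inoperative [OR]: Inboard pressure switch trips=not, A smoke detector 2 failed=not → no input occurs → does not occur.
Fire suppression does not activate [OR]: Agent supply unavailable=not, Zone B lost=not, Detection loop inoperative=not → no input occurs → does not occur.

No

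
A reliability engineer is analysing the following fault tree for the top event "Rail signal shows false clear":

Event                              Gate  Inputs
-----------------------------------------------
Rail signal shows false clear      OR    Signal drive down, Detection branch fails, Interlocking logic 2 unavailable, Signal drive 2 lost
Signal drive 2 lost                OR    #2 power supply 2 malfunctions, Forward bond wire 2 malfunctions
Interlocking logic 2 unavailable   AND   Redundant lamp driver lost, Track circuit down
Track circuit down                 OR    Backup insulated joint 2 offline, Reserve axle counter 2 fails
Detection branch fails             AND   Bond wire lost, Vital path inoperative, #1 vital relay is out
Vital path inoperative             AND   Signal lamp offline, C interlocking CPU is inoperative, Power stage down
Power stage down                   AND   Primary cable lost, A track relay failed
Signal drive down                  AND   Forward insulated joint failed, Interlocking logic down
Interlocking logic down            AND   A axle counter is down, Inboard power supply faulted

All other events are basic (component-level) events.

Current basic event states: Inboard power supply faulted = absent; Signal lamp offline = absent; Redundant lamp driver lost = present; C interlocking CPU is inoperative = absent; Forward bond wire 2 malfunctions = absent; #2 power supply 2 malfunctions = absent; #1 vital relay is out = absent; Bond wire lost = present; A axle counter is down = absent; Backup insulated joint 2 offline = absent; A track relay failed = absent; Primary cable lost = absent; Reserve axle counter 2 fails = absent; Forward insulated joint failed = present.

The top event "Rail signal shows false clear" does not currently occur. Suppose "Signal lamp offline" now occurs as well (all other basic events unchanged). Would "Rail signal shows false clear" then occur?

No

Counterfactual: set "Signal lamp offline" to occurred.
Interlocking logic down [AND]: A axle counter is down=not, Inboard power supply faulted=not → not all inputs occur → does not occur.
Signal drive down [AND]: Forward insulated joint failed=occurs, Interlocking logic down=not → not all inputs occur → does not occur.
Power stage down [AND]: Primary cable lost=not, A track relay failed=not → not all inputs occur → does not occur.
Vital path inoperative [AND]: Signal lamp offline=occurs, C interlocking CPU is inoperative=not, Power stage down=not → not all inputs occur → does not occur.
Detection branch fails [AND]: Bond wire lost=occurs, Vital path inoperative=not, #1 vital relay is out=not → not all inputs occur → does not occur.
Track circuit down [OR]: Backup insulated joint 2 offline=not, Reserve axle counter 2 fails=not → no input occurs → does not occur.
Interlocking logic 2 unavailable [AND]: Redundant lamp driver lost=occurs, Track circuit down=not → not all inputs occur → does not occur.
Signal drive 2 lost [OR]: #2 power supply 2 malfunctions=not, Forward bond wire 2 malfunctions=not → no input occurs → does not occur.
Rail signal shows false clear [OR]: Signal drive down=not, Detection branch fails=not, Interlocking logic 2 unavailable=not, Signal drive 2 lost=not → no input occurs → does not occur.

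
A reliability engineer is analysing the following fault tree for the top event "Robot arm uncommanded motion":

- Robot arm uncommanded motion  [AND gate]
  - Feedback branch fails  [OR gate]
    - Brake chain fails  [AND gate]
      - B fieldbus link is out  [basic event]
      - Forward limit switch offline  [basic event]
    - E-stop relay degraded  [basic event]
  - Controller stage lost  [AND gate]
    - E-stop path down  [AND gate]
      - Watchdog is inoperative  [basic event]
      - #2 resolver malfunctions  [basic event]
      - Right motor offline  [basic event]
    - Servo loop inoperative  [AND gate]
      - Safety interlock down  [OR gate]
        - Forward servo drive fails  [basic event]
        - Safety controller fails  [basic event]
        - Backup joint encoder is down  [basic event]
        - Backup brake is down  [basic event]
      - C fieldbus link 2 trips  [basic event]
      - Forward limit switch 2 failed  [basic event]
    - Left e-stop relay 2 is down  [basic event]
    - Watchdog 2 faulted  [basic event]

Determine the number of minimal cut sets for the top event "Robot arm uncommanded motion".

Brake chain fails [AND]: one cut set from each child combined → 1 × 1 = 1 cut set(s).
Feedback branch fails [OR]: union of children's cut sets → 2 cut set(s).
E-stop path down [AND]: one cut set from each child combined → 1 × 1 × 1 = 1 cut set(s).
Safety interlock down [OR]: union of children's cut sets → 4 cut set(s).
Servo loop inoperative [AND]: one cut set from each child combined → 4 × 1 × 1 = 4 cut set(s).
Controller stage lost [AND]: one cut set from each child combined → 1 × 4 × 1 × 1 = 4 cut set(s).
Robot arm uncommanded motion [AND]: one cut set from each child combined → 2 × 4 = 8 cut set(s).
Minimal cut sets: {#2 resolver malfunctions, B fieldbus link is out, C fieldbus link 2 trips, Forward limit switch 2 failed, Forward limit switch offline, Forward servo drive fails, Left e-stop relay 2 is down, Right motor offline, Watchdog 2 faulted, Watchdog is inoperative}; {#2 resolver malfunctions, B fieldbus link is out, C fieldbus link 2 trips, Forward limit switch 2 failed, Forward limit switch offline, Left e-stop relay 2 is down, Right motor offline, Safety controller fails, Watchdog 2 faulted, Watchdog is inoperative}; {#2 resolver malfunctions, B fieldbus link is out, Backup joint encoder is down, C fieldbus link 2 trips, Forward limit switch 2 failed, Forward limit switch offline, Left e-stop relay 2 is down, Right motor offline, Watchdog 2 faulted, Watchdog is inoperative}; {#2 resolver malfunctions, B fieldbus link is out, Backup brake is down, C fieldbus link 2 trips, Forward limit switch 2 failed, Forward limit switch offline, Left e-stop relay 2 is down, Right motor offline, Watchdog 2 faulted, Watchdog is inoperative}; {#2 resolver malfunctions, C fieldbus link 2 trips, E-stop relay degraded, Forward limit switch 2 failed, Forward servo drive fails, Left e-stop relay 2 is down, Right motor offline, Watchdog 2 faulted, Watchdog is inoperative}; {#2 resolver malfunctions, C fieldbus link 2 trips, E-stop relay degraded, Forward limit switch 2 failed, Left e-stop relay 2 is down, Right motor offline, Safety controller fails, Watchdog 2 faulted, Watchdog is inoperative}; {#2 resolver malfunctions, Backup joint encoder is down, C fieldbus link 2 trips, E-stop relay degraded, Forward limit switch 2 failed, Left e-stop relay 2 is down, Right motor offline, Watchdog 2 faulted, Watchdog is inoperative}; {#2 resolver malfunctions, Backup brake is down, C fieldbus link 2 trips, E-stop relay degraded, Forward limit switch 2 failed, Left e-stop relay 2 is down, Right motor offline, Watchdog 2 faulted, Watchdog is inoperative}.

8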